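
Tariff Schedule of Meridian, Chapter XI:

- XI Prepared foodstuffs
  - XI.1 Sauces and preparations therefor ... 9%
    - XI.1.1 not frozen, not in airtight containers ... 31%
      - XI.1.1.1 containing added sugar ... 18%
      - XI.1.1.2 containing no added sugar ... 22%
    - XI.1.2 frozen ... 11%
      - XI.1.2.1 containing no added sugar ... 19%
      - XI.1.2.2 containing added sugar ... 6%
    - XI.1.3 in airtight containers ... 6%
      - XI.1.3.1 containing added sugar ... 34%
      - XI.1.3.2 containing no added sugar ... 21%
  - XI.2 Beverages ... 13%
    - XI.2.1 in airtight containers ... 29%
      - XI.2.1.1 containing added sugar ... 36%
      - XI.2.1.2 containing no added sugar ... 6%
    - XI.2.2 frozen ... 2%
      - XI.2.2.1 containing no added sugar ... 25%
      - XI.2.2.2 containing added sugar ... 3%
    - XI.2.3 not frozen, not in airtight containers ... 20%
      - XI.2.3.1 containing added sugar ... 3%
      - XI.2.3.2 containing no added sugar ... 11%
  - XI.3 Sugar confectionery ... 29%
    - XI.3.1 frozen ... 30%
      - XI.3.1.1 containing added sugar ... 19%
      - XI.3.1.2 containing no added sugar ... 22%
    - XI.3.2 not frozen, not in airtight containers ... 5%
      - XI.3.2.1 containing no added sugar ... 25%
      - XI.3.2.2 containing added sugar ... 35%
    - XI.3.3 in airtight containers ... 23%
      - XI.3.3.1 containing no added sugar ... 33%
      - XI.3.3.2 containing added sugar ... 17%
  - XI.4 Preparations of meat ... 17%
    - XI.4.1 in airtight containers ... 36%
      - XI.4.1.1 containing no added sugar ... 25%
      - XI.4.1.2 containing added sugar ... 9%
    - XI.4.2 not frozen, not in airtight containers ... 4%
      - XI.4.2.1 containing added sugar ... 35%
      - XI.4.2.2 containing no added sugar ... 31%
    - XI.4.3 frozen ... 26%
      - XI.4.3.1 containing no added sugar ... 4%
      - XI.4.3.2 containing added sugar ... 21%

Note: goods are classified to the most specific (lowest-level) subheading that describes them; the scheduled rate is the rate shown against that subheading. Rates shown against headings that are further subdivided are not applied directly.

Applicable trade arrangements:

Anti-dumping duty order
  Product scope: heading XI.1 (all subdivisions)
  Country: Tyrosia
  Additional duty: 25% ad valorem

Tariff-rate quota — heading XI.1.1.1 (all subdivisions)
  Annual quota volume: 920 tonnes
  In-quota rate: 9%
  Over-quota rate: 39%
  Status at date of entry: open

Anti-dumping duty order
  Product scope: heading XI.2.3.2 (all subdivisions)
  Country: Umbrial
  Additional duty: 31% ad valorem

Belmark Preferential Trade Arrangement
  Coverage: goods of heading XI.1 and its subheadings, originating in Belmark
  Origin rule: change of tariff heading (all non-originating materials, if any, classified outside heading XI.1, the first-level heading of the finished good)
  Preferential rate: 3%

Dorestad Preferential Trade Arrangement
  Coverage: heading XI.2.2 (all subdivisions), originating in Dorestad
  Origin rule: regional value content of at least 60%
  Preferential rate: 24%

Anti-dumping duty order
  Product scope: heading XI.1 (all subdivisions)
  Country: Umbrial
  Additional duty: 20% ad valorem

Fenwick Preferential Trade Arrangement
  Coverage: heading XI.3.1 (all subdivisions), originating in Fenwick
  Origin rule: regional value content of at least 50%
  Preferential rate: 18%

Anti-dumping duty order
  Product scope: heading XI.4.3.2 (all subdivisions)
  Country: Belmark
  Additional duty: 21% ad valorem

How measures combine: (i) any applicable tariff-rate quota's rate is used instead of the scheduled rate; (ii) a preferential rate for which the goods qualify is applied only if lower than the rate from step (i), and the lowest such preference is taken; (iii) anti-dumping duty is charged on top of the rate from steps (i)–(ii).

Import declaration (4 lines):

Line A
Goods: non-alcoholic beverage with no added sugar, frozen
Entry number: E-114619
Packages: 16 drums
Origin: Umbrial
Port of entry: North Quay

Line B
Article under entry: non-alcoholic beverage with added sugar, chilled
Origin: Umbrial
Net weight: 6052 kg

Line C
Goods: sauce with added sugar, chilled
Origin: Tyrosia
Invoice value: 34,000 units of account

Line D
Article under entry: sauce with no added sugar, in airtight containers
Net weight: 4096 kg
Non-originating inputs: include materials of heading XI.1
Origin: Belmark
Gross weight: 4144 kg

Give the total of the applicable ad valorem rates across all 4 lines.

Line A: non-alcoholic beverage → XI.2; frozen → XI.2.2; with no added sugar → XI.2.2.1. Scheduled 25%. No special measure applies. → 25%.
Line B: non-alcoholic beverage → XI.2; chilled → XI.2.3; with added sugar → XI.2.3.1. Scheduled 3%. No special measure applies. → 3%.
Line C: sauce → XI.1; chilled → XI.1.1; with added sugar → XI.1.1.1. Scheduled 18%. quota on XI.1.1.1 open → in-quota 9%; anti-dumping (Tyrosia, XI.1): +25%; total 9% + 25% = 34%. → 34%.
Line D: sauce → XI.1; in airtight containers → XI.1.3; with no added sugar → XI.1.3.2. Scheduled 21%. Belmark agreement on XI.1: CTH not met. → 21%.
Sum: 25% + 3% + 34% + 21% = 83%.

83%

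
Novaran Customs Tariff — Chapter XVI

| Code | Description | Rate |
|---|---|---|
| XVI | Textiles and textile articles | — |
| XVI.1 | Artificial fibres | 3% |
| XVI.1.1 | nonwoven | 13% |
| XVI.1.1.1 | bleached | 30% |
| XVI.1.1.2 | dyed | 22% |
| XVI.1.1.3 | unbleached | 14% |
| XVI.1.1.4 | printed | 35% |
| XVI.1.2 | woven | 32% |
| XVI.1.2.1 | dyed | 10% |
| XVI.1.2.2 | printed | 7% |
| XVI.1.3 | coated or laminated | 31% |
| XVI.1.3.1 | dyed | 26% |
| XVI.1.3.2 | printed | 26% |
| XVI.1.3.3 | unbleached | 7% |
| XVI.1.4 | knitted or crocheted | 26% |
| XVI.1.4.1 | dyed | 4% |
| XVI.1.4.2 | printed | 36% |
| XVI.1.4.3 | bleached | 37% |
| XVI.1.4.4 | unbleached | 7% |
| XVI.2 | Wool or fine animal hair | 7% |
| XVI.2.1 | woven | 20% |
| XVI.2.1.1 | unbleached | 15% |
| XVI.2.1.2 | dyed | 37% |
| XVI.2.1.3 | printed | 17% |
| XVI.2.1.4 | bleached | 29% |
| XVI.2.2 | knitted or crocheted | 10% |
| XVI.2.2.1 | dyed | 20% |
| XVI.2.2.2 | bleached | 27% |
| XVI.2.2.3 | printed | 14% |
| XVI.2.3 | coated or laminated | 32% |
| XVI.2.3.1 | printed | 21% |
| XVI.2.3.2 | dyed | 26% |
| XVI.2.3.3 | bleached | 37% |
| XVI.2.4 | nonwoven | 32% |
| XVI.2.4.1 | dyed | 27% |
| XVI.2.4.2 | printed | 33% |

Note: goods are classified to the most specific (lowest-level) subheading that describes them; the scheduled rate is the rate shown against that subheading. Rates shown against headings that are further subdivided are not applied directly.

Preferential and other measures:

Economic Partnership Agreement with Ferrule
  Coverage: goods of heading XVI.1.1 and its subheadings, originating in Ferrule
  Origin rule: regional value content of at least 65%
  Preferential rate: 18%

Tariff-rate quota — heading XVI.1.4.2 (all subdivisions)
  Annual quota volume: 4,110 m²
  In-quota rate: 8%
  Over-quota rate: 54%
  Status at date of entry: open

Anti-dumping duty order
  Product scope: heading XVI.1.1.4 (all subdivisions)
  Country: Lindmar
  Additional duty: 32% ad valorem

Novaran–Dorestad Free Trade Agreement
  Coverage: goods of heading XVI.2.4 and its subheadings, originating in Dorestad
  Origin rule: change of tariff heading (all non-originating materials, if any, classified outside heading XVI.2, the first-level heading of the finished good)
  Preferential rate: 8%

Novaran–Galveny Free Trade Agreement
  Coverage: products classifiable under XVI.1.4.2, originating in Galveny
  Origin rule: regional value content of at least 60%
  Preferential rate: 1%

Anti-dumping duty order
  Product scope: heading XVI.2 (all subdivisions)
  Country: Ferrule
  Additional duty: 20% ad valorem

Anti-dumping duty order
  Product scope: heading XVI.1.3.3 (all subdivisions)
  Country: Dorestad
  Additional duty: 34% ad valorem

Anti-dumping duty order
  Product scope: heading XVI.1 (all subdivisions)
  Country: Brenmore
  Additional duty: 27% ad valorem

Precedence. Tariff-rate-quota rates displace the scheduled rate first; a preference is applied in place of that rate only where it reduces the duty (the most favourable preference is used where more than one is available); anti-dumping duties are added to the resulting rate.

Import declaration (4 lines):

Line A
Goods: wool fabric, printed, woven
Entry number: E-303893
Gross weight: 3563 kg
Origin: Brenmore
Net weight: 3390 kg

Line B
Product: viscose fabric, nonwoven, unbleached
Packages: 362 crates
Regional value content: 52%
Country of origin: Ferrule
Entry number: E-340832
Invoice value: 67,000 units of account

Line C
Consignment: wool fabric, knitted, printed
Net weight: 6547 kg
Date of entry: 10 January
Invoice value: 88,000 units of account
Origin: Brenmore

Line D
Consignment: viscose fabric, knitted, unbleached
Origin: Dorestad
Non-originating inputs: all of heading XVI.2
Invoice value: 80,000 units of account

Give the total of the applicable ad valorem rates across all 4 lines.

52%

Line A: wool → XVI.2; woven → XVI.2.1; printed → XVI.2.1.3. Scheduled 17%. No special measure applies. → 17%.
Line B: viscose → XVI.1; nonwoven → XVI.1.1; unbleached → XVI.1.1.3. Scheduled 14%. Ferrule agreement on XVI.1.1: RVC < 65%. → 14%.
Line C: wool → XVI.2; knitted → XVI.2.2; printed → XVI.2.2.3. Scheduled 14%. No special measure applies. → 14%.
Line D: viscose → XVI.1; knitted → XVI.1.4; unbleached → XVI.1.4.4. Scheduled 7%. Dorestad agreement on XVI.2.4: XVI.1.4.4 not covered. → 7%.
Sum: 17% + 14% + 14% + 7% = 52%.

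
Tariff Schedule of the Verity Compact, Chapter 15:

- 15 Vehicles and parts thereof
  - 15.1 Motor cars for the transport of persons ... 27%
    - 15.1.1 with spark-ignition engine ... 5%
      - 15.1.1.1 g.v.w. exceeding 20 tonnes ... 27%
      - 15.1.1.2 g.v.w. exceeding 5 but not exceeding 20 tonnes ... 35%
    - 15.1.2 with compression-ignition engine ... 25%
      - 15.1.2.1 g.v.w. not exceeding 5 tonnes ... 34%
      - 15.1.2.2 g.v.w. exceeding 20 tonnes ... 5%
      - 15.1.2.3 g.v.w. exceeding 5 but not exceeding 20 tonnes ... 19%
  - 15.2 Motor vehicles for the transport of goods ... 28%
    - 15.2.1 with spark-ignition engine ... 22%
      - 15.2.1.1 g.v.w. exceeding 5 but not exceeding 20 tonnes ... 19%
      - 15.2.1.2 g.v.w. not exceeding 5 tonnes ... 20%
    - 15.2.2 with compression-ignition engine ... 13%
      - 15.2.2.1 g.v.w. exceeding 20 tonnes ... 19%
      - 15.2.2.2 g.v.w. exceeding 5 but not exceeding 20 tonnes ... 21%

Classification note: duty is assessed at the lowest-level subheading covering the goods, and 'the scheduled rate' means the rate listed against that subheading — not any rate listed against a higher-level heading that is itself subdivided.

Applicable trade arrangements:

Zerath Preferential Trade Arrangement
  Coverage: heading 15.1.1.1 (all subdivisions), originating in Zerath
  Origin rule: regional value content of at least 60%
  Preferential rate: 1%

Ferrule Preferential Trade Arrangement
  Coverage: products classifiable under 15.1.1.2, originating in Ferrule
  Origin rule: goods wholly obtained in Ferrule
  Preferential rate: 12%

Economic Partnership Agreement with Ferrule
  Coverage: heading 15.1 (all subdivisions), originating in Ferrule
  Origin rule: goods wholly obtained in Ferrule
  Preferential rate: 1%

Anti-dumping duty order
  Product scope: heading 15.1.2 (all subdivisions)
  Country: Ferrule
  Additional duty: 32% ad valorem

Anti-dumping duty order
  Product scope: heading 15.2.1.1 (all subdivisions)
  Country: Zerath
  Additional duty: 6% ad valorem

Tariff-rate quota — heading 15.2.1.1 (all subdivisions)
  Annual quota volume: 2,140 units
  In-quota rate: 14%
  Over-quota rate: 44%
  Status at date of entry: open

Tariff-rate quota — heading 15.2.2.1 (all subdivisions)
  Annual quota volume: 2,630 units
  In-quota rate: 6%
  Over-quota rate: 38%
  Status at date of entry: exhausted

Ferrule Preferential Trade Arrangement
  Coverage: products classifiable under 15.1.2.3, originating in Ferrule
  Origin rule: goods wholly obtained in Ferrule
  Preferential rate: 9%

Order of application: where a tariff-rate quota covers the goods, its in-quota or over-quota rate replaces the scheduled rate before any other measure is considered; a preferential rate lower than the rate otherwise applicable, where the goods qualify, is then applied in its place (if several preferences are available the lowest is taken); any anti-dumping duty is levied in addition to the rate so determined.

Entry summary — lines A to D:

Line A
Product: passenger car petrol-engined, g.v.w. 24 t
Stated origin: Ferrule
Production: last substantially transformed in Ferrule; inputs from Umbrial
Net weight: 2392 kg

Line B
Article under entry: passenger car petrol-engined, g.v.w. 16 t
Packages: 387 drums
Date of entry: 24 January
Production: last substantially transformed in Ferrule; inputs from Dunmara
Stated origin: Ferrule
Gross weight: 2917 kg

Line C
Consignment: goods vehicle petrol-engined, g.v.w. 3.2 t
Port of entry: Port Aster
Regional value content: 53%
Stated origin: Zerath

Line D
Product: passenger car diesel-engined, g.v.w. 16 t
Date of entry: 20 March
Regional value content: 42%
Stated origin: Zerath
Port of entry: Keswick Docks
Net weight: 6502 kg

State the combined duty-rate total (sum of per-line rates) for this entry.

Line A: passenger car → 15.1; petrol-engined → 15.1.1; g.v.w. 24 t → 15.1.1.1. Scheduled 27%. Ferrule agreement on 15.1.1.2: 15.1.1.1 not covered; Ferrule agreement on 15.1: not wholly obtained; Ferrule agreement on 15.1.2.3: 15.1.1.1 not covered. → 27%.
Line B: passenger car → 15.1; petrol-engined → 15.1.1; g.v.w. 16 t → 15.1.1.2. Scheduled 35%. Ferrule agreement on 15.1.1.2: not wholly obtained; Ferrule agreement on 15.1: not wholly obtained; Ferrule agreement on 15.1.2.3: 15.1.1.2 not covered. → 35%.
Line C: goods vehicle → 15.2; petrol-engined → 15.2.1; g.v.w. 3.2 t → 15.2.1.2. Scheduled 20%. Zerath agreement on 15.1.1.1: 15.2.1.2 not covered. → 20%.
Line D: passenger car → 15.1; diesel-engined → 15.1.2; g.v.w. 16 t → 15.1.2.3. Scheduled 19%. Zerath agreement on 15.1.1.1: 15.1.2.3 not covered. → 19%.
Sum: 27% + 35% + 20% + 19% = 101%.

101%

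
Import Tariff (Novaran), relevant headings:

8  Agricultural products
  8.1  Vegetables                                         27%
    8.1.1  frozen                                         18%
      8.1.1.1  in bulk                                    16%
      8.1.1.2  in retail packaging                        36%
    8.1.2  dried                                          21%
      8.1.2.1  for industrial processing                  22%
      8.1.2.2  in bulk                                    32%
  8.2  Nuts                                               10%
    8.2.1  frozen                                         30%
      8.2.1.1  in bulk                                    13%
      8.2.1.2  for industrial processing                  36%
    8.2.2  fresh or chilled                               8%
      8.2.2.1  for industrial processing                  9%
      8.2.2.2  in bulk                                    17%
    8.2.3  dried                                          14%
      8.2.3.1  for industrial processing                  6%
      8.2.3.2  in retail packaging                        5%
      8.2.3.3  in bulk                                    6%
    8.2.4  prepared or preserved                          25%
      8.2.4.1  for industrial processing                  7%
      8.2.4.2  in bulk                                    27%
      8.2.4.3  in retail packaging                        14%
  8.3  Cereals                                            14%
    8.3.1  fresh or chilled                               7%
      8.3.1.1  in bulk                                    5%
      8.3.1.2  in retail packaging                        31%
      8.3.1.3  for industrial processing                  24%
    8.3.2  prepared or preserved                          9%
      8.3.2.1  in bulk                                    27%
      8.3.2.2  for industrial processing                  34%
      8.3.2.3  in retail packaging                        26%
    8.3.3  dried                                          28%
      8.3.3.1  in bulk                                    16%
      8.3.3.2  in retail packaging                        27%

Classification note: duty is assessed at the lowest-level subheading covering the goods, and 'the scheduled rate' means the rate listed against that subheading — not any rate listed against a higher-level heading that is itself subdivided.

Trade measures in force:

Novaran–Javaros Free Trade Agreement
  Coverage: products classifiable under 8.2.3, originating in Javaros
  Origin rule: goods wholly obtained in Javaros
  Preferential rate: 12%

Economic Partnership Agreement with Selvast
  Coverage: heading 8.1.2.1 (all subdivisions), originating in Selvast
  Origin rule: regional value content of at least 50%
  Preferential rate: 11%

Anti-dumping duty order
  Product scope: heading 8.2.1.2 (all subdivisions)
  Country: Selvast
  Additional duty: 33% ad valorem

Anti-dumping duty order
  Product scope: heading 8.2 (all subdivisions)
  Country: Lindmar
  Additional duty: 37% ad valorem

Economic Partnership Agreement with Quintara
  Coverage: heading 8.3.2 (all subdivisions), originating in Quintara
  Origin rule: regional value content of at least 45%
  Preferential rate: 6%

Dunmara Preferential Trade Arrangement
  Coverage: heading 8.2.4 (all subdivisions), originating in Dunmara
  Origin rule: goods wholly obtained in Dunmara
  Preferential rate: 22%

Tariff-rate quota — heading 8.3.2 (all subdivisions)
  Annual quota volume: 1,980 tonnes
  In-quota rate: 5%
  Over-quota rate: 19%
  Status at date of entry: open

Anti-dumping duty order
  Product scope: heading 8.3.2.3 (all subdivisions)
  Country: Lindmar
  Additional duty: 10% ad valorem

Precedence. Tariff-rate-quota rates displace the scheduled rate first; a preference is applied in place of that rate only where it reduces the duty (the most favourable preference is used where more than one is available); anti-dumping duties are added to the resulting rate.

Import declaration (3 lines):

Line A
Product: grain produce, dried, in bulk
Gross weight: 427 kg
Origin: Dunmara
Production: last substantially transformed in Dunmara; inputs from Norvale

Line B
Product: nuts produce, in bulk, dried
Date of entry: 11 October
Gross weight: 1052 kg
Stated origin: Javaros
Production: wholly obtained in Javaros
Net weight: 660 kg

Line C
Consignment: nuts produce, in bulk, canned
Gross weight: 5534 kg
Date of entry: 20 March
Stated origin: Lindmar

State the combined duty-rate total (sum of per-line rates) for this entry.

86%

Line A: grain → 8.3; dried → 8.3.3; in bulk → 8.3.3.1. Scheduled 16%. Dunmara agreement on 8.2.4: 8.3.3.1 not covered. → 16%.
Line B: nuts → 8.2; dried → 8.2.3; in bulk → 8.2.3.3. Scheduled 6%. Javaros agreement on 8.2.3: wholly obtained → 12% available; preference 12% not lower than 6% → no reduction. → 6%.
Line C: nuts → 8.2; canned → 8.2.4; in bulk → 8.2.4.2. Scheduled 27%. anti-dumping (Lindmar, 8.2): +37%; total 27% + 37% = 64%. → 64%.
Sum: 16% + 6% + 64% = 86%.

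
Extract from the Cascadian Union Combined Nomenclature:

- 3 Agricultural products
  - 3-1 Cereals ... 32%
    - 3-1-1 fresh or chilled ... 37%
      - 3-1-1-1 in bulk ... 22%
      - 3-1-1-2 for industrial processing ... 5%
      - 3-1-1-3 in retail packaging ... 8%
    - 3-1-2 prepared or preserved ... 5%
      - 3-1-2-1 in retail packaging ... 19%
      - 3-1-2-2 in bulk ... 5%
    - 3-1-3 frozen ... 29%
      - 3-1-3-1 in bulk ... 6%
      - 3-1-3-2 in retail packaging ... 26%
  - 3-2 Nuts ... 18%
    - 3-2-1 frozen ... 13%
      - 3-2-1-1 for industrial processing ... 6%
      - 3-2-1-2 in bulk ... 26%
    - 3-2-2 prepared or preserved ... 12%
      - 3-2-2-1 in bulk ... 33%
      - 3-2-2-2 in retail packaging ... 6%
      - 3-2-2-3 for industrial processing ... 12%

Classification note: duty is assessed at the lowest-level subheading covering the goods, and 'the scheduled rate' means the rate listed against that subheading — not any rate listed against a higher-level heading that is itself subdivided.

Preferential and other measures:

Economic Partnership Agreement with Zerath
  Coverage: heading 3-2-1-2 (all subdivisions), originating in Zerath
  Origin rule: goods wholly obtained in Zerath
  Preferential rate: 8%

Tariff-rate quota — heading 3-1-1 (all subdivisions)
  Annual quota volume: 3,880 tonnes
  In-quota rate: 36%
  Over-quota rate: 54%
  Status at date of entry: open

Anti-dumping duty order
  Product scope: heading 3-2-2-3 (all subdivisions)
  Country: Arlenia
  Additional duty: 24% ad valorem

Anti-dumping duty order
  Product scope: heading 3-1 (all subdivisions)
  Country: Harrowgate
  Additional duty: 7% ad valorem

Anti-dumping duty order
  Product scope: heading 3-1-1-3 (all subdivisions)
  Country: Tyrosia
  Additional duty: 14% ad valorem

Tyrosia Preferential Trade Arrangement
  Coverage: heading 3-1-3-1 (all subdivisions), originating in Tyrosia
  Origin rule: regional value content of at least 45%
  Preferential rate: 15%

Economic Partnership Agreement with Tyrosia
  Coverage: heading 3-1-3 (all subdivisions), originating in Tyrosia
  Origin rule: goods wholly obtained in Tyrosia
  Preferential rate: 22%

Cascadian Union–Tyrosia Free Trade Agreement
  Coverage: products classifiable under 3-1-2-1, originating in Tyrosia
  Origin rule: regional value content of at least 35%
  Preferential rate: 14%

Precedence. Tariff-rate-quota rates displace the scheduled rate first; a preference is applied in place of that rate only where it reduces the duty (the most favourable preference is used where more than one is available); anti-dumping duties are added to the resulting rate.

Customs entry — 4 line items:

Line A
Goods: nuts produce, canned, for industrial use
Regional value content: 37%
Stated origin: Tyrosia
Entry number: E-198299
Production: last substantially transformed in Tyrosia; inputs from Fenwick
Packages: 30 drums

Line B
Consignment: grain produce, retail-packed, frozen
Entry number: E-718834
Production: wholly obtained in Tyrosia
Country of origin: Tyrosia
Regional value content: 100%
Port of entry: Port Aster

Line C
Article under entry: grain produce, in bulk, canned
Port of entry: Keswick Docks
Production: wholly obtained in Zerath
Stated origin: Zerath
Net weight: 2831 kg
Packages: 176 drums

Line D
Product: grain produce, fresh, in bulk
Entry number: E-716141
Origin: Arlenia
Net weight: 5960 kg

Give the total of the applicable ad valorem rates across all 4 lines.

Line A: nuts → 3-2; canned → 3-2-2; for industrial use → 3-2-2-3. Scheduled 12%. Tyrosia agreement on 3-1-3-1: 3-2-2-3 not covered; Tyrosia agreement on 3-1-3: 3-2-2-3 not covered; Tyrosia agreement on 3-1-2-1: 3-2-2-3 not covered. → 12%.
Line B: grain → 3-1; frozen → 3-1-3; retail-packed → 3-1-3-2. Scheduled 26%. Tyrosia agreement on 3-1-3-1: 3-1-3-2 not covered; Tyrosia agreement on 3-1-3: wholly obtained → 22% available; Tyrosia agreement on 3-1-2-1: 3-1-3-2 not covered; preferential 22%. → 22%.
Line C: grain → 3-1; canned → 3-1-2; in bulk → 3-1-2-2. Scheduled 5%. Zerath agreement on 3-2-1-2: 3-1-2-2 not covered. → 5%.
Line D: grain → 3-1; fresh → 3-1-1; in bulk → 3-1-1-1. Scheduled 22%. quota on 3-1-1 open → in-quota 36%. → 36%.
Sum: 12% + 22% + 5% + 36% = 75%.

75%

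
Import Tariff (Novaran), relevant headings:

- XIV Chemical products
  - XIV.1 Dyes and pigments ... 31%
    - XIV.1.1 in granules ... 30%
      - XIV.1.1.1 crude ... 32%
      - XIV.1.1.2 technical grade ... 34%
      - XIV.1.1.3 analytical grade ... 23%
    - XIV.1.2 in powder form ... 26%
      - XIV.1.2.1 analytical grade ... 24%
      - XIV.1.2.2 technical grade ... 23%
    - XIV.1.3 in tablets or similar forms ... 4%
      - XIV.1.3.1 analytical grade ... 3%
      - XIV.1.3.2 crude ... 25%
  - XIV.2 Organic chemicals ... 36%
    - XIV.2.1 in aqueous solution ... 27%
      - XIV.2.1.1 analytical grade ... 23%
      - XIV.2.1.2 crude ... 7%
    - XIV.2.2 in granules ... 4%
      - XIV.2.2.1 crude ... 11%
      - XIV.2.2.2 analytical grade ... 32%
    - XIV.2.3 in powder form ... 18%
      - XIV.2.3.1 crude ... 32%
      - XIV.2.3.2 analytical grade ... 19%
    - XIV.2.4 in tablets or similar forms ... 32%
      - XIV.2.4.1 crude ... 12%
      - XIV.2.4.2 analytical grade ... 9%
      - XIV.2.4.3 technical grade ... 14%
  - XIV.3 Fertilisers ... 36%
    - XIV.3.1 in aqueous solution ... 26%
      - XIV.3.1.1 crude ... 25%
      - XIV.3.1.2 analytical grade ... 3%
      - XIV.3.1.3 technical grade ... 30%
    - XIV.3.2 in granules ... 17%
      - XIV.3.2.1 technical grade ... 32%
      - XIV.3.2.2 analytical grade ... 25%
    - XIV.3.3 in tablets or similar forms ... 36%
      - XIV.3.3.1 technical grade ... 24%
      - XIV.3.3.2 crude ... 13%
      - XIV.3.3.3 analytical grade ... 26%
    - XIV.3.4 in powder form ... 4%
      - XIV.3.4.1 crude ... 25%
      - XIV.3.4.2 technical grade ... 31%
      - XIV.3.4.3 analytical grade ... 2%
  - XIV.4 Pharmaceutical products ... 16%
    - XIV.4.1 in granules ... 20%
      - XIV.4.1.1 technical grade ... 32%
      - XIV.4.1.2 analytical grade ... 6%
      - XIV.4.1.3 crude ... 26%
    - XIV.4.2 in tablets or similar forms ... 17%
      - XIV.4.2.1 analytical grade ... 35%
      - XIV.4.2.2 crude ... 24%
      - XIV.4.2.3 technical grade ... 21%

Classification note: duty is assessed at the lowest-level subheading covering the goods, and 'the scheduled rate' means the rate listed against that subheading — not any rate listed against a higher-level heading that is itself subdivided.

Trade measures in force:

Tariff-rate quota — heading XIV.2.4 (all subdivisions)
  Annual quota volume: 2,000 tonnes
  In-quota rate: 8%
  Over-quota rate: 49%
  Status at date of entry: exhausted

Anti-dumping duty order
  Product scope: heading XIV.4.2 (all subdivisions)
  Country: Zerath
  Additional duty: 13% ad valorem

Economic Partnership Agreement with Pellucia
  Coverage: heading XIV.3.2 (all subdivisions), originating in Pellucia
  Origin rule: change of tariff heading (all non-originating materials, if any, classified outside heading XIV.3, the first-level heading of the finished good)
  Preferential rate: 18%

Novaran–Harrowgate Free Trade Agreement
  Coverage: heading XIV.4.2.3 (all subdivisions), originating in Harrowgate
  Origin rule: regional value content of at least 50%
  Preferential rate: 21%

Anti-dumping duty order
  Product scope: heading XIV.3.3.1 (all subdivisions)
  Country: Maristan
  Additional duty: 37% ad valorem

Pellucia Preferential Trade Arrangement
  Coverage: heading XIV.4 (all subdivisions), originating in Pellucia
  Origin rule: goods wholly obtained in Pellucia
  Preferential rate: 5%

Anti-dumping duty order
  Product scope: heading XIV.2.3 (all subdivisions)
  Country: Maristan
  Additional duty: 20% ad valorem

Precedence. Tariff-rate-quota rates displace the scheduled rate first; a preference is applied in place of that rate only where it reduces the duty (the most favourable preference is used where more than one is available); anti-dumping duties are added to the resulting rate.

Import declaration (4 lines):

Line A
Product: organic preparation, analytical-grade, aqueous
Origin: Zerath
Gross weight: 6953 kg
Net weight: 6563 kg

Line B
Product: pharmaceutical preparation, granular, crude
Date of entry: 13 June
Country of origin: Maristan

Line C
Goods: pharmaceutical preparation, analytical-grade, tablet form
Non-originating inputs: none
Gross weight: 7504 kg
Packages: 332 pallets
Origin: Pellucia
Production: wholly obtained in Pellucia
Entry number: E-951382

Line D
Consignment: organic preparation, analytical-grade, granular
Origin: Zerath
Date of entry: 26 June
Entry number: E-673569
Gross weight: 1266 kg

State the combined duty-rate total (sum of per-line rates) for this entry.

86%

Line A: organic → XIV.2; aqueous → XIV.2.1; analytical-grade → XIV.2.1.1. Scheduled 23%. No special measure applies. → 23%.
Line B: pharmaceutical → XIV.4; granular → XIV.4.1; crude → XIV.4.1.3. Scheduled 26%. No special measure applies. → 26%.
Line C: pharmaceutical → XIV.4; tablet form → XIV.4.2; analytical-grade → XIV.4.2.1. Scheduled 35%. Pellucia agreement on XIV.3.2: XIV.4.2.1 not covered; Pellucia agreement on XIV.4: wholly obtained → 5% available; preferential 5%. → 5%.
Line D: organic → XIV.2; granular → XIV.2.2; analytical-grade → XIV.2.2.2. Scheduled 32%. No special measure applies. → 32%.
Sum: 23% + 26% + 5% + 32% = 86%.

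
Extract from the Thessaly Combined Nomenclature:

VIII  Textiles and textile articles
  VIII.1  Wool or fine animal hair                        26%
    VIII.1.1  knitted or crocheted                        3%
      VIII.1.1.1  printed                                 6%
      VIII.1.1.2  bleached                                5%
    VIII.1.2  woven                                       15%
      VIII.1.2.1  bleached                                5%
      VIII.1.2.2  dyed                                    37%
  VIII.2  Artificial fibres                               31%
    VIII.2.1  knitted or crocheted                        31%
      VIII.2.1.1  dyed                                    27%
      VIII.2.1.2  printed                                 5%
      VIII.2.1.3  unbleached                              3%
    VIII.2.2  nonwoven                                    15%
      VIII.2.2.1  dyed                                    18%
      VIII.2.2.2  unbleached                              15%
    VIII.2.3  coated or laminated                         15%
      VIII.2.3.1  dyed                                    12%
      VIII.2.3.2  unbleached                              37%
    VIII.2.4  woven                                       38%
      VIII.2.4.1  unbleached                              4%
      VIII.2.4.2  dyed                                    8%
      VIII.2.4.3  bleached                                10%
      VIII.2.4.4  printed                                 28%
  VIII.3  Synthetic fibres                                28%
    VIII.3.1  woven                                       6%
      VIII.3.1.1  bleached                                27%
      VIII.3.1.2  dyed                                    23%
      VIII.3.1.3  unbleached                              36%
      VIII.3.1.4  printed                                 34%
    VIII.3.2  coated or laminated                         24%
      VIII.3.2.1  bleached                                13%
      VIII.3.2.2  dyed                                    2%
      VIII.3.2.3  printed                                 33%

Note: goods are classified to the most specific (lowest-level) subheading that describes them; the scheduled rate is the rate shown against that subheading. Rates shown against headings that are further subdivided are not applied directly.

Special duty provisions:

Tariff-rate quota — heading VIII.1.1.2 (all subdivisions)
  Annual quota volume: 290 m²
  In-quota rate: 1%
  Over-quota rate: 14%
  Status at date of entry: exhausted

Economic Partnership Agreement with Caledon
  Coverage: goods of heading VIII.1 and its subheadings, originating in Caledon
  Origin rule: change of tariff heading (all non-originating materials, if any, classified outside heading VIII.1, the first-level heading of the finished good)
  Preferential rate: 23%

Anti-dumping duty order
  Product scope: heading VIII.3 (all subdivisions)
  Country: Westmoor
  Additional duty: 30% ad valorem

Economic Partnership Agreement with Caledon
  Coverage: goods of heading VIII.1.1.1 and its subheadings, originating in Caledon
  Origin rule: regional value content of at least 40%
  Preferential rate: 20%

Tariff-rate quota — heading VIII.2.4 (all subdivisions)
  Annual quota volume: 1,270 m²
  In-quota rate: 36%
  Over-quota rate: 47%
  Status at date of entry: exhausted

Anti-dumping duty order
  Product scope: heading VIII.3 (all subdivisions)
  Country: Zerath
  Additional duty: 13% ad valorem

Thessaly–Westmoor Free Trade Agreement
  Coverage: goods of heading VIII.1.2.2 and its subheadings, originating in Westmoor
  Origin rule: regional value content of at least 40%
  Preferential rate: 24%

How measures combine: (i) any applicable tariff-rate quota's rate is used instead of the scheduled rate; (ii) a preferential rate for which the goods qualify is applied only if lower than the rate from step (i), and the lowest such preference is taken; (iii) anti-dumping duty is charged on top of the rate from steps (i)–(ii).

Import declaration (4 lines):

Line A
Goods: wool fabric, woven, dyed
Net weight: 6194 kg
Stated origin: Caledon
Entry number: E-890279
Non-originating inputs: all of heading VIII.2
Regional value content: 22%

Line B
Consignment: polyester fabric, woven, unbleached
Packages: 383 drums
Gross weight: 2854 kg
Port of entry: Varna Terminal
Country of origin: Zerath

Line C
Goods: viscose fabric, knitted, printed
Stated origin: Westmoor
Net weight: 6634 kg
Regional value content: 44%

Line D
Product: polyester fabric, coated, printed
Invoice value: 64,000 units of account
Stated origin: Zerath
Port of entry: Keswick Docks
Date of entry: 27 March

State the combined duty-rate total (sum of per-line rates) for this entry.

Line A: wool → VIII.1; woven → VIII.1.2; dyed → VIII.1.2.2. Scheduled 37%. Caledon agreement on VIII.1: CTH met → 23% available; Caledon agreement on VIII.1.1.1: VIII.1.2.2 not covered; preferential 23%. → 23%.
Line B: polyester → VIII.3; woven → VIII.3.1; unbleached → VIII.3.1.3. Scheduled 36%. anti-dumping (Zerath, VIII.3): +13%; total 36% + 13% = 49%. → 49%.
Line C: viscose → VIII.2; knitted → VIII.2.1; printed → VIII.2.1.2. Scheduled 5%. Westmoor agreement on VIII.1.2.2: VIII.2.1.2 not covered. → 5%.
Line D: polyester → VIII.3; coated → VIII.3.2; printed → VIII.3.2.3. Scheduled 33%. anti-dumping (Zerath, VIII.3): +13%; total 33% + 13% = 46%. → 46%.
Sum: 23% + 49% + 5% + 46% = 123%.

123%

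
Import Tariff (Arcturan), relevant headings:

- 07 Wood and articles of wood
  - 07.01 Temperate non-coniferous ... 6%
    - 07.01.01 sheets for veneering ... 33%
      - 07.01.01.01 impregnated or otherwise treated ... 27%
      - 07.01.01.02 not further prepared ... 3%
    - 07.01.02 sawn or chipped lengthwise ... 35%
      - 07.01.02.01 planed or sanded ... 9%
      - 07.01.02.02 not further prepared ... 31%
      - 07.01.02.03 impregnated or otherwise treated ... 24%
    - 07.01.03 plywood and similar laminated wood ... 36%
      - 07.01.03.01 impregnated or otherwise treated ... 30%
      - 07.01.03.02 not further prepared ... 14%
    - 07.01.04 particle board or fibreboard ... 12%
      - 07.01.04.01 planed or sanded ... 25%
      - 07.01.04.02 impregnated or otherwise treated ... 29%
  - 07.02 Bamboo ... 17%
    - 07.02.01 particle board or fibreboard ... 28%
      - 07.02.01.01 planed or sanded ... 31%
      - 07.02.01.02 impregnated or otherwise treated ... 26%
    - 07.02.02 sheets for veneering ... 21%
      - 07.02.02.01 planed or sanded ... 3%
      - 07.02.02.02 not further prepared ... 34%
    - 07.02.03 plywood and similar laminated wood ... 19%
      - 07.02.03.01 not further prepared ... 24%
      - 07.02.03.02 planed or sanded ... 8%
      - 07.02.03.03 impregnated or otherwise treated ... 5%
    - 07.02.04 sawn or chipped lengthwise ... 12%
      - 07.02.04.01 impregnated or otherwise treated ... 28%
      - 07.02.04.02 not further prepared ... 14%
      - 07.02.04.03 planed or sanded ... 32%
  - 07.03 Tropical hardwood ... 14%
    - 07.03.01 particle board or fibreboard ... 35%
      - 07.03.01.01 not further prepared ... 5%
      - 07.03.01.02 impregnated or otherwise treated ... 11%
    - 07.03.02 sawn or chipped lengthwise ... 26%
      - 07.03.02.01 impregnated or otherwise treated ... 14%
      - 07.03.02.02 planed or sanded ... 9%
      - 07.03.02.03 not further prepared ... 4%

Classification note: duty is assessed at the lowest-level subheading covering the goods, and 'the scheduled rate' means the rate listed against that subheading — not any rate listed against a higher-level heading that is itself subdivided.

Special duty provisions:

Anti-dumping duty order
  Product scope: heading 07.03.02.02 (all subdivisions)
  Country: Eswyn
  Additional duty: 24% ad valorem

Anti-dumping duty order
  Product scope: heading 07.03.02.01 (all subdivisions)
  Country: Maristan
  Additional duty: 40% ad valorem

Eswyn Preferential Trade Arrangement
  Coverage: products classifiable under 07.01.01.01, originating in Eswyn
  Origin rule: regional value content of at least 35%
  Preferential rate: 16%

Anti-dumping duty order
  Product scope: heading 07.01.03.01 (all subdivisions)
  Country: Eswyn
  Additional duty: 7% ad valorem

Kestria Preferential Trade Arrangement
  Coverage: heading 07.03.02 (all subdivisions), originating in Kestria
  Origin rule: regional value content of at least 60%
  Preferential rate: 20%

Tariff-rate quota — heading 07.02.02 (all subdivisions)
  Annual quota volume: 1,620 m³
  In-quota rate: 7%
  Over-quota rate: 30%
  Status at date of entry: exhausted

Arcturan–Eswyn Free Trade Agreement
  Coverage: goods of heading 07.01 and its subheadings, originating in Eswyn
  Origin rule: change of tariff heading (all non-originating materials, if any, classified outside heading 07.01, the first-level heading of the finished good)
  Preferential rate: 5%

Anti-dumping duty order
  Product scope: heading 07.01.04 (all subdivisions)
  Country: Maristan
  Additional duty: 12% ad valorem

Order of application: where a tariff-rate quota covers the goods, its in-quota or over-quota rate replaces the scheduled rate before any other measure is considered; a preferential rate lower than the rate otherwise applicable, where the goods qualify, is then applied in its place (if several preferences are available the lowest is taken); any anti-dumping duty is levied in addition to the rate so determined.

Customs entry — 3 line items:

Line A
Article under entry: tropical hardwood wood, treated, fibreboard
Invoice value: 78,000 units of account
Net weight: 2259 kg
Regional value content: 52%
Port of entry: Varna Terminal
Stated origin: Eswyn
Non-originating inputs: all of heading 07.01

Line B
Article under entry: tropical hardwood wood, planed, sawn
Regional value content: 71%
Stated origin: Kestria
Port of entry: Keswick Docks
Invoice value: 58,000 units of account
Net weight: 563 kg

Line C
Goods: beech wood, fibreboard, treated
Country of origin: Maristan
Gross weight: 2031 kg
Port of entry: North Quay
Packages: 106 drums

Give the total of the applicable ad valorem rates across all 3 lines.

61%

Line A: tropical hardwood → 07.03; fibreboard → 07.03.01; treated → 07.03.01.02. Scheduled 11%. Eswyn agreement on 07.01.01.01: 07.03.01.02 not covered; Eswyn agreement on 07.01: 07.03.01.02 not covered. → 11%.
Line B: tropical hardwood → 07.03; sawn → 07.03.02; planed → 07.03.02.02. Scheduled 9%. Kestria agreement on 07.03.02: RVC ≥ 60% → 20% available; preference 20% not lower than 9% → no reduction. → 9%.
Line C: beech → 07.01; fibreboard → 07.01.04; treated → 07.01.04.02. Scheduled 29%. anti-dumping (Maristan, 07.01.04): +12%; total 29% + 12% = 41%. → 41%.
Sum: 11% + 9% + 41% = 61%.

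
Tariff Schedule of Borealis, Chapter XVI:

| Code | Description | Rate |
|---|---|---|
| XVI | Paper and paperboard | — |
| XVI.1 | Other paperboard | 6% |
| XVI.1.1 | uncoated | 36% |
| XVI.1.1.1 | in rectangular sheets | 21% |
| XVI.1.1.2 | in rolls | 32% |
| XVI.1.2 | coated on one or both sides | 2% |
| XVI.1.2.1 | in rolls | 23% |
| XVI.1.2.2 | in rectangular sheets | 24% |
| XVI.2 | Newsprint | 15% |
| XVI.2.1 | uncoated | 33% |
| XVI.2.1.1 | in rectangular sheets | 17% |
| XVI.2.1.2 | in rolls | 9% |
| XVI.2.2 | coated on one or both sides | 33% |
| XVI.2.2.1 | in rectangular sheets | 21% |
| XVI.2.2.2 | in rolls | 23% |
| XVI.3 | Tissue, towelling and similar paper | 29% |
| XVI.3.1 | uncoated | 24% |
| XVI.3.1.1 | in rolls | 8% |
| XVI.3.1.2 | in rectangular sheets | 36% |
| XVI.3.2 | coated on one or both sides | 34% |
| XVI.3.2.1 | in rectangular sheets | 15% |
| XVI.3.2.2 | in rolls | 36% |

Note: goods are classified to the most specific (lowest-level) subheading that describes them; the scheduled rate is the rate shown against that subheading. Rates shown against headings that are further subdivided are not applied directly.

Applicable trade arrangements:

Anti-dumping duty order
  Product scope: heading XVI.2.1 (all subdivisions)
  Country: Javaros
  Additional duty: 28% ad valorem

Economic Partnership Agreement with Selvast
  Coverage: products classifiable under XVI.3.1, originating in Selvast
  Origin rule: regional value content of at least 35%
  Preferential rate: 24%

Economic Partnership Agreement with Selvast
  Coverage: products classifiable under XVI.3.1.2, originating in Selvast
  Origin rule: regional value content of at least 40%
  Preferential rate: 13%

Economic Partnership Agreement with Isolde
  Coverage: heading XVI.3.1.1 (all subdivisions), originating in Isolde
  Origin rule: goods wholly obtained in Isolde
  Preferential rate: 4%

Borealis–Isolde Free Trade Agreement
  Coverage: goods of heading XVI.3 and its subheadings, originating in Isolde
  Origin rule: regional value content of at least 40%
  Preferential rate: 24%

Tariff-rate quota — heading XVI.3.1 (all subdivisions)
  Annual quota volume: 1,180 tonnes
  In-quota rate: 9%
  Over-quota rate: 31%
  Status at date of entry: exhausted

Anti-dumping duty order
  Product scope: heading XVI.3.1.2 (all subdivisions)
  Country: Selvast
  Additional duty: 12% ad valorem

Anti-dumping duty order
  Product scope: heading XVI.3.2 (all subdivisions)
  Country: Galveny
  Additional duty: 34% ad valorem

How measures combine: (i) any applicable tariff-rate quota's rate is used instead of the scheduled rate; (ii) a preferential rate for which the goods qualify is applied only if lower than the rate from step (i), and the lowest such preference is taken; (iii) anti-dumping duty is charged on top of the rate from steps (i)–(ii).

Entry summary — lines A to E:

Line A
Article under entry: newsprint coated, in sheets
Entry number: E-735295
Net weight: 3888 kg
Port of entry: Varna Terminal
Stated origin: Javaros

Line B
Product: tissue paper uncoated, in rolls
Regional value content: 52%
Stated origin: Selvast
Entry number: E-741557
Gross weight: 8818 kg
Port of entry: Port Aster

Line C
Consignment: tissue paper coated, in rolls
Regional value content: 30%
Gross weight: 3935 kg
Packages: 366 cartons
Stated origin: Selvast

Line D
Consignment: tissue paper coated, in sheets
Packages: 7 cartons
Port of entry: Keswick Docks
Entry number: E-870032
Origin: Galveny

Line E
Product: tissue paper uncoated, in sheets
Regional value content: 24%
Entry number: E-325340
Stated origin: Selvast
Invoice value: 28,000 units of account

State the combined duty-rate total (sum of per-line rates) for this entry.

173%

Line A: newsprint → XVI.2; coated → XVI.2.2; in sheets → XVI.2.2.1. Scheduled 21%. No special measure applies. → 21%.
Line B: tissue paper → XVI.3; uncoated → XVI.3.1; in rolls → XVI.3.1.1. Scheduled 8%. quota on XVI.3.1 exhausted → over-quota 31%; Selvast agreement on XVI.3.1: RVC ≥ 35% → 24% available; Selvast agreement on XVI.3.1.2: XVI.3.1.1 not covered; preferential 24%. → 24%.
Line C: tissue paper → XVI.3; coated → XVI.3.2; in rolls → XVI.3.2.2. Scheduled 36%. Selvast agreement on XVI.3.1: XVI.3.2.2 not covered; Selvast agreement on XVI.3.1.2: XVI.3.2.2 not covered. → 36%.
Line D: tissue paper → XVI.3; coated → XVI.3.2; in sheets → XVI.3.2.1. Scheduled 15%. anti-dumping (Galveny, XVI.3.2): +34%; total 15% + 34% = 49%. → 49%.
Line E: tissue paper → XVI.3; uncoated → XVI.3.1; in sheets → XVI.3.1.2. Scheduled 36%. quota on XVI.3.1 exhausted → over-quota 31%; Selvast agreement on XVI.3.1: RVC < 35%; Selvast agreement on XVI.3.1.2: RVC < 40%; anti-dumping (Selvast, XVI.3.1.2): +12%; total 31% + 12% = 43%. → 43%.
Sum: 21% + 24% + 36% + 49% + 43% = 173%.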